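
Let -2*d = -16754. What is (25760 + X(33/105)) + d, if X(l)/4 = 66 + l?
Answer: 1204079/35 ≈ 34402.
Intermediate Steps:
d = 8377 (d = -½*(-16754) = 8377)
X(l) = 264 + 4*l (X(l) = 4*(66 + l) = 264 + 4*l)
(25760 + X(33/105)) + d = (25760 + (264 + 4*(33/105))) + 8377 = (25760 + (264 + 4*(33*(1/105)))) + 8377 = (25760 + (264 + 4*(11/35))) + 8377 = (25760 + (264 + 44/35)) + 8377 = (25760 + 9284/35) + 8377 = 910884/35 + 8377 = 1204079/35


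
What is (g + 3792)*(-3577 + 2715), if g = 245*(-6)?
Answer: -2001564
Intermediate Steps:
g = -1470
(g + 3792)*(-3577 + 2715) = (-1470 + 3792)*(-3577 + 2715) = 2322*(-862) = -2001564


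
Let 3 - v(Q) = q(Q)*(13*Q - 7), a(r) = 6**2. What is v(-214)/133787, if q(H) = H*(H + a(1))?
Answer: 106238591/133787 ≈ 794.09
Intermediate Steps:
a(r) = 36
q(H) = H*(36 + H) (q(H) = H*(H + 36) = H*(36 + H))
v(Q) = 3 - Q*(-7 + 13*Q)*(36 + Q) (v(Q) = 3 - Q*(36 + Q)*(13*Q - 7) = 3 - Q*(36 + Q)*(-7 + 13*Q) = 3 - Q*(-7 + 13*Q)*(36 + Q))
v(-214)/133787 = (3 - 461*(-214)**2 - 13*(-214)**3 + 252*(-214))/133787 = (3 - 461*45796 - 13*(-9800344) - 53928)*(1/133787) = (3 - 21111956 + 127404472 - 53928)*(1/133787) = 106238591*(1/133787) = 106238591/133787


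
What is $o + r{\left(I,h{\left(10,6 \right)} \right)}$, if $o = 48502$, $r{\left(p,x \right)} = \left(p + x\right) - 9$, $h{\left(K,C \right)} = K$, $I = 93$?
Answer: $48596$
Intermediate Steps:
$r{\left(p,x \right)} = -9 + p + x$
$o + r{\left(I,h{\left(10,6 \right)} \right)} = 48502 + \left(-9 + 93 + 10\right) = 48502 + 94 = 48596$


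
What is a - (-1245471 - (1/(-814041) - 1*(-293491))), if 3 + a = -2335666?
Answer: -648552162988/814041 ≈ -7.9671e+5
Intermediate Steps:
a = -2335669 (a = -3 - 2335666 = -2335669)
a - (-1245471 - (1/(-814041) - 1*(-293491))) = -2335669 - (-1245471 - (1/(-814041) - 1*(-293491))) = -2335669 - (-1245471 - (-1/814041 + 293491)) = -2335669 - (-1245471 - 1*238913707130/814041) = -2335669 - (-1245471 - 238913707130/814041) = -2335669 - 1*(-1252778165441/814041) = -2335669 + 1252778165441/814041 = -648552162988/814041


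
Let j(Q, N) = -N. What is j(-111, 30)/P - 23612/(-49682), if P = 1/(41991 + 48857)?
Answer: -67702643234/24841 ≈ -2.7254e+6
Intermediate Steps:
P = 1/90848 ≈ 1.1007e-5
j(-111, 30)/P - 23612/(-49682) = (-1*30)/(1/90848) - 23612/(-49682) = -30*90848 - 23612*(-1/49682) = -2725440 + 11806/24841 = -67702643234/24841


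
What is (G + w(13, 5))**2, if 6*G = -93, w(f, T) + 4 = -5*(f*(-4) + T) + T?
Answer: 194481/4 ≈ 48620.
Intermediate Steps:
w(f, T) = -4 - 4*T + 20*f (w(f, T) = -4 + (-5*(f*(-4) + T) + T) = -4 + (-5*(-4*f + T) + T) = -4 + (-5*(T - 4*f) + T) = -4 + ((-5*T + 20*f) + T) = -4 + (-4*T + 20*f) = -4 - 4*T + 20*f)
G = -31/2 (G = (1/6)*(-93) = -31/2 ≈ -15.500)
(G + w(13, 5))**2 = (-31/2 + (-4 - 4*5 + 20*13))**2 = (-31/2 + (-4 - 20 + 260))**2 = (-31/2 + 236)**2 = (441/2)**2 = 194481/4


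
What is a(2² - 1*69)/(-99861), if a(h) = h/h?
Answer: -1/99861 ≈ -1.0014e-5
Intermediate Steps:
a(h) = 1
a(2² - 1*69)/(-99861) = 1/(-99861) = 1*(-1/99861) = -1/99861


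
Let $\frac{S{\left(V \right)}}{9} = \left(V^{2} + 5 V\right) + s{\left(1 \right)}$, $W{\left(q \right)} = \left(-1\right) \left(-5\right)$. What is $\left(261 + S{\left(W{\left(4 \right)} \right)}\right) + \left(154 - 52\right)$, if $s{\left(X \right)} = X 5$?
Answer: $858$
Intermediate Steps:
$s{\left(X \right)} = 5 X$
$W{\left(q \right)} = 5$
$S{\left(V \right)} = 45 + 9 V^{2} + 45 V$ ($S{\left(V \right)} = 9 \left(\left(V^{2} + 5 V\right) + 5 \cdot 1\right) = 9 \left(\left(V^{2} + 5 V\right) + 5\right) = 9 \left(5 + V^{2} + 5 V\right) = 45 + 9 V^{2} + 45 V$)
$\left(261 + S{\left(W{\left(4 \right)} \right)}\right) + \left(154 - 52\right) = \left(261 + \left(45 + 9 \cdot 5^{2} + 45 \cdot 5\right)\right) + \left(154 - 52\right) = \left(261 + \left(45 + 9 \cdot 25 + 225\right)\right) + 102 = \left(261 + \left(45 + 225 + 225\right)\right) + 102 = \left(261 + 495\right) + 102 = 756 + 102 = 858$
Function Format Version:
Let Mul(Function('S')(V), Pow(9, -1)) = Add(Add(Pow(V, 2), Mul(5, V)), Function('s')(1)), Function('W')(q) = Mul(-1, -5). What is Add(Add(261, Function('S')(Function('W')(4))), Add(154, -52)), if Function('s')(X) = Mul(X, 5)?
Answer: 858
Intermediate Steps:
Function('s')(X) = Mul(5, X)
Function('W')(q) = 5
Function('S')(V) = Add(45, Mul(9, Pow(V, 2)), Mul(45, V)) (Function('S')(V) = Mul(9, Add(Add(Pow(V, 2), Mul(5, V)), Mul(5, 1))) = Mul(9, Add(Add(Pow(V, 2), Mul(5, V)), 5)) = Mul(9, Add(5, Pow(V, 2), Mul(5, V))) = Add(45, Mul(9, Pow(V, 2)), Mul(45, V)))
Add(Add(261, Function('S')(Function('W')(4))), Add(154, -52)) = Add(Add(261, Add(45, Mul(9, Pow(5, 2)), Mul(45, 5))), Add(154, -52)) = Add(Add(261, Add(45, Mul(9, 25), 225)), 102) = Add(Add(261, Add(45, 225, 225)), 102) = Add(Add(261, 495), 102) = Add(756, 102) = 858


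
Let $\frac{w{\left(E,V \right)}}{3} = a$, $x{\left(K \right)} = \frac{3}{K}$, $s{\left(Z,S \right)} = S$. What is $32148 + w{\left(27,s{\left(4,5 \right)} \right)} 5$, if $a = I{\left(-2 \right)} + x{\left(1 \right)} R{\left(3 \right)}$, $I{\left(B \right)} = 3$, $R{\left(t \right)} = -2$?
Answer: $32103$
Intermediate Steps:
$a = -3$ ($a = 3 + \frac{3}{1} \left(-2\right) = 3 + 3 \cdot 1 \left(-2\right) = 3 + 3 \left(-2\right) = 3 - 6 = -3$)
$w{\left(E,V \right)} = -9$ ($w{\left(E,V \right)} = 3 \left(-3\right) = -9$)
$32148 + w{\left(27,s{\left(4,5 \right)} \right)} 5 = 32148 - 45 = 32103$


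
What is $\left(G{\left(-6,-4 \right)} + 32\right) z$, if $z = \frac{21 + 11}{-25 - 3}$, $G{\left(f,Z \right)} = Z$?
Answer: $-32$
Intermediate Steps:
$z = - \frac{8}{7}$ ($z = \frac{32}{-28} = 32 \left(- \frac{1}{28}\right) = - \frac{8}{7} \approx -1.1429$)
$\left(G{\left(-6,-4 \right)} + 32\right) z = \left(-4 + 32\right) \left(- \frac{8}{7}\right) = 28 \left(- \frac{8}{7}\right) = -32$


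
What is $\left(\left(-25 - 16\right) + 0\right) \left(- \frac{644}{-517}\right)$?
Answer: $- \frac{26404}{517} \approx -51.072$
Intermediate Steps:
$\left(\left(-25 - 16\right) + 0\right) \left(- \frac{644}{-517}\right) = \left(-41 + 0\right) \left(\left(-644\right) \left(- \frac{1}{517}\right)\right) = \left(-41\right) \frac{644}{517} = - \frac{26404}{517}$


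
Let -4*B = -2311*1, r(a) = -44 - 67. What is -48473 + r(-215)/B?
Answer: -112021547/2311 ≈ -48473.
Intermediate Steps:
r(a) = -111
B = 2311/4 (B = -(-2311)/4 = -¼*(-2311) = 2311/4 ≈ 577.75)
-48473 + r(-215)/B = -48473 - 111/2311/4 = -48473 - 111*4/2311 = -48473 - 444/2311 = -112021547/2311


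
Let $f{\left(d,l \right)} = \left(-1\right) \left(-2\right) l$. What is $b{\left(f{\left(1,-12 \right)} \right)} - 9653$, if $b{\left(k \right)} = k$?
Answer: $-9677$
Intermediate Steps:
$f{\left(d,l \right)} = 2 l$
$b{\left(f{\left(1,-12 \right)} \right)} - 9653 = 2 \left(-12\right) - 9653 = -24 - 9653 = -9677$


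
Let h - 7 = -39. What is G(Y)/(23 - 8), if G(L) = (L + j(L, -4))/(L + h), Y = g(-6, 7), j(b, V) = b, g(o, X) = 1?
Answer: -2/465 ≈ -0.0043011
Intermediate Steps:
h = -32 (h = 7 - 39 = -32)
Y = 1
G(L) = 2*L/(-32 + L) (G(L) = (L + L)/(L - 32) = (2*L)/(-32 + L) = 2*L/(-32 + L))
G(Y)/(23 - 8) = (2*1/(-32 + 1))/(23 - 8) = (2*1/(-31))/15 = (2*1*(-1/31))/15 = (1/15)*(-2/31) = -2/465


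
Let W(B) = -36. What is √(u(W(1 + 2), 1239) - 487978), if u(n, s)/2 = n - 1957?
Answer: 2*I*√122991 ≈ 701.4*I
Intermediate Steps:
u(n, s) = -3914 + 2*n (u(n, s) = 2*(n - 1957) = 2*(-1957 + n) = -3914 + 2*n)
√(u(W(1 + 2), 1239) - 487978) = √((-3914 + 2*(-36)) - 487978) = √((-3914 - 72) - 487978) = √(-3986 - 487978) = √(-491964) = 2*I*√122991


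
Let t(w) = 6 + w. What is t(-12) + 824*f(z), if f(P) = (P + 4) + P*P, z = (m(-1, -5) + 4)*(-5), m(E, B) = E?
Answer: 176330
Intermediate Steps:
z = -15 (z = (-1 + 4)*(-5) = 3*(-5) = -15)
f(P) = 4 + P + P**2 (f(P) = (4 + P) + P**2 = 4 + P + P**2)
t(-12) + 824*f(z) = (6 - 12) + 824*(4 - 15 + (-15)**2) = -6 + 824*(4 - 15 + 225) = -6 + 824*214 = -6 + 176336 = 176330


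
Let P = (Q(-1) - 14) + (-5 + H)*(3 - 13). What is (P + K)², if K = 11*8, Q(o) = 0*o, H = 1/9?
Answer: 1223236/81 ≈ 15102.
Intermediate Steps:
H = ⅑ ≈ 0.11111
Q(o) = 0
K = 88
P = 314/9 (P = (0 - 14) + (-5 + ⅑)*(3 - 13) = -14 - 44/9*(-10) = -14 + 440/9 = 314/9 ≈ 34.889)
(P + K)² = (314/9 + 88)² = (1106/9)² = 1223236/81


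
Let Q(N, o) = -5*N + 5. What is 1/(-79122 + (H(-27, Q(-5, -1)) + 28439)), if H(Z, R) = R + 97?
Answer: -1/50556 ≈ -1.9780e-5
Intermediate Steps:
Q(N, o) = 5 - 5*N
H(Z, R) = 97 + R
1/(-79122 + (H(-27, Q(-5, -1)) + 28439)) = 1/(-79122 + ((97 + (5 - 5*(-5))) + 28439)) = 1/(-79122 + ((97 + (5 + 25)) + 28439)) = 1/(-79122 + ((97 + 30) + 28439)) = 1/(-79122 + (127 + 28439)) = 1/(-79122 + 28566) = 1/(-50556) = -1/50556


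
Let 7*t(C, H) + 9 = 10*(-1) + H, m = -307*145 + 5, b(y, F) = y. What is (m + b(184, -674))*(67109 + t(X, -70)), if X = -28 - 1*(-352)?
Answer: -20818769724/7 ≈ -2.9741e+9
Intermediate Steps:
X = 324 (X = -28 + 352 = 324)
m = -44510 (m = -44515 + 5 = -44510)
t(C, H) = -19/7 + H/7 (t(C, H) = -9/7 + (10*(-1) + H)/7 = -9/7 + (-10 + H)/7 = -9/7 + (-10/7 + H/7) = -19/7 + H/7)
(m + b(184, -674))*(67109 + t(X, -70)) = (-44510 + 184)*(67109 + (-19/7 + (1/7)*(-70))) = -44326*(67109 + (-19/7 - 10)) = -44326*(67109 - 89/7) = -44326*469674/7 = -20818769724/7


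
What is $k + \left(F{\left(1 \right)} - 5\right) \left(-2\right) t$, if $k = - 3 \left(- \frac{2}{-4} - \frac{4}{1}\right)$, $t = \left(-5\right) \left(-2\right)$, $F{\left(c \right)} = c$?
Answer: $\frac{181}{2} \approx 90.5$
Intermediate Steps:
$t = 10$
$k = \frac{21}{2}$ ($k = - 3 \left(\left(-2\right) \left(- \frac{1}{4}\right) - 4\right) = - 3 \left(\frac{1}{2} - 4\right) = \left(-3\right) \left(- \frac{7}{2}\right) = \frac{21}{2} \approx 10.5$)
$k + \left(F{\left(1 \right)} - 5\right) \left(-2\right) t = \frac{21}{2} + \left(1 - 5\right) \left(-2\right) 10 = \frac{21}{2} + \left(-4\right) \left(-2\right) 10 = \frac{21}{2} + 8 \cdot 10 = \frac{21}{2} + 80 = \frac{181}{2}$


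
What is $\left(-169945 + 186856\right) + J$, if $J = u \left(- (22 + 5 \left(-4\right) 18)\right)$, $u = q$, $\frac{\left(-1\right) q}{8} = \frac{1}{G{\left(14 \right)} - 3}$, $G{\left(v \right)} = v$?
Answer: $\frac{183317}{11} \approx 16665.0$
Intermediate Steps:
$q = - \frac{8}{11}$ ($q = - \frac{8}{14 - 3} = - \frac{8}{11} \approx -0.72727$)
$u = - \frac{8}{11} \approx -0.72727$
$J = - \frac{2704}{11}$ ($J = - \frac{8 \left(- (22 + 5 \left(-4\right) 18)\right)}{11} = - \frac{8 \left(- (22 - 360)\right)}{11} = - \frac{8 \left(\left(-1\right) \left(-338\right)\right)}{11} = \left(- \frac{8}{11}\right) 338 = - \frac{2704}{11} \approx -245.82$)
$\left(-169945 + 186856\right) + J = \left(-169945 + 186856\right) - \frac{2704}{11} = 16911 - \frac{2704}{11} = \frac{183317}{11}$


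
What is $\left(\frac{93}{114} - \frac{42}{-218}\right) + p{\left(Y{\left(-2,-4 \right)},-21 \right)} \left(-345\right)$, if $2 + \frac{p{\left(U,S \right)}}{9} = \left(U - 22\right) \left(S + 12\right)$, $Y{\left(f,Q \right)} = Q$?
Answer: $- \frac{2983726943}{4142} \approx -7.2036 \cdot 10^{5}$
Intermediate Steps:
$p{\left(U,S \right)} = -18 + 9 \left(-22 + U\right) \left(12 + S\right)$ ($p{\left(U,S \right)} = -18 + 9 \left(U - 22\right) \left(S + 12\right) = -18 + 9 \left(-22 + U\right) \left(12 + S\right)$)
$\left(\frac{93}{114} - \frac{42}{-218}\right) + p{\left(Y{\left(-2,-4 \right)},-21 \right)} \left(-345\right) = \left(\frac{93}{114} - \frac{42}{-218}\right) + \left(-2394 - -4158 + 108 \left(-4\right) + 9 \left(-21\right) \left(-4\right)\right) \left(-345\right) = \left(93 \cdot \frac{1}{114} - - \frac{21}{109}\right) + \left(-2394 + 4158 - 432 + 756\right) \left(-345\right) = \left(\frac{31}{38} + \frac{21}{109}\right) + 2088 \left(-345\right) = \frac{4177}{4142} - 720360 = - \frac{2983726943}{4142}$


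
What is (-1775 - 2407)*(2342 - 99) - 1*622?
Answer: -9380848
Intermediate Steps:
(-1775 - 2407)*(2342 - 99) - 1*622 = -4182*2243 - 622 = -9380226 - 622 = -9380848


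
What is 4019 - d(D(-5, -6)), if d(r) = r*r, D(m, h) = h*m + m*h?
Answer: 419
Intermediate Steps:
D(m, h) = 2*h*m (D(m, h) = h*m + h*m = 2*h*m)
d(r) = r²
4019 - d(D(-5, -6)) = 4019 - (2*(-6)*(-5))² = 4019 - 1*60² = 4019 - 1*3600 = 4019 - 3600 = 419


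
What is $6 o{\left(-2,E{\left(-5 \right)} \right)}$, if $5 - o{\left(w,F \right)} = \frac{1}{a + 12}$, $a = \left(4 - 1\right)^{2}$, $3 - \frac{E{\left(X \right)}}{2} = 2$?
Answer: $\frac{208}{7} \approx 29.714$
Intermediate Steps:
$E{\left(X \right)} = 2$ ($E{\left(X \right)} = 6 - 4 = 2$)
$a = 9$ ($a = 3^{2} = 9$)
$o{\left(w,F \right)} = \frac{104}{21}$ ($o{\left(w,F \right)} = 5 - \frac{1}{9 + 12} = 5 - \frac{1}{21} = \frac{104}{21}$)
$6 o{\left(-2,E{\left(-5 \right)} \right)} = 6 \cdot \frac{104}{21} = \frac{208}{7}$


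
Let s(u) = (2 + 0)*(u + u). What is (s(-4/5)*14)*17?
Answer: -3808/5 ≈ -761.60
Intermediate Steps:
s(u) = 4*u (s(u) = 2*(2*u) = 4*u)
(s(-4/5)*14)*17 = ((4*(-4/5))*14)*17 = ((4*(-4*⅕))*14)*17 = ((4*(-⅘))*14)*17 = -16/5*14*17 = -224/5*17 = -3808/5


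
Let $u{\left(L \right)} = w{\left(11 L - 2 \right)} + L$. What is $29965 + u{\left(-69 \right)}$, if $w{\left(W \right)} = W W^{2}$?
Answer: $-440681185$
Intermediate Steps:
$w{\left(W \right)} = W^{3}$
$u{\left(L \right)} = L + \left(-2 + 11 L\right)^{3}$ ($u{\left(L \right)} = \left(11 L - 2\right)^{3} + L = \left(-2 + 11 L\right)^{3} + L = L + \left(-2 + 11 L\right)^{3}$)
$29965 + u{\left(-69 \right)} = 29965 + \left(-69 + \left(-2 + 11 \left(-69\right)\right)^{3}\right) = 29965 + \left(-69 + \left(-2 - 759\right)^{3}\right) = 29965 + \left(-69 + \left(-761\right)^{3}\right) = 29965 - 440711150 = -440681185$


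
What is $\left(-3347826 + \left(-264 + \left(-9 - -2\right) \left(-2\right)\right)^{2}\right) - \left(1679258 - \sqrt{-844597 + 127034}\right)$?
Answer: $-4964584 + i \sqrt{717563} \approx -4.9646 \cdot 10^{6} + 847.09 i$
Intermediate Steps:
$\left(-3347826 + \left(-264 + \left(-9 - -2\right) \left(-2\right)\right)^{2}\right) - \left(1679258 - \sqrt{-844597 + 127034}\right) = \left(-3347826 + \left(-264 + \left(-9 + \left(-5 + 7\right)\right) \left(-2\right)\right)^{2}\right) - \left(1679258 - \sqrt{-717563}\right) = \left(-3347826 + \left(-264 + \left(-9 + 2\right) \left(-2\right)\right)^{2}\right) - \left(1679258 - i \sqrt{717563}\right) = \left(-3347826 + \left(-264 - -14\right)^{2}\right) - \left(1679258 - i \sqrt{717563}\right) = \left(-3347826 + \left(-264 + 14\right)^{2}\right) - \left(1679258 - i \sqrt{717563}\right) = \left(-3347826 + \left(-250\right)^{2}\right) - \left(1679258 - i \sqrt{717563}\right) = \left(-3347826 + 62500\right) - \left(1679258 - i \sqrt{717563}\right) = -3285326 - \left(1679258 - i \sqrt{717563}\right) = -4964584 + i \sqrt{717563}$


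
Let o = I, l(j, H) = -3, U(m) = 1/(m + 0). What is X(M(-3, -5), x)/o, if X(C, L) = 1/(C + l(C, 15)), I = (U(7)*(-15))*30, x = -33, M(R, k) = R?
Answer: 7/2700 ≈ 0.0025926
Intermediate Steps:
U(m) = 1/m
I = -450/7 (I = (-15/7)*30 = ((⅐)*(-15))*30 = -15/7*30 = -450/7 ≈ -64.286)
X(C, L) = 1/(-3 + C) (X(C, L) = 1/(C - 3) = 1/(-3 + C))
o = -450/7 ≈ -64.286
X(M(-3, -5), x)/o = 1/((-3 - 3)*(-450/7)) = -7/450/(-6) = -⅙*(-7/450) = 7/2700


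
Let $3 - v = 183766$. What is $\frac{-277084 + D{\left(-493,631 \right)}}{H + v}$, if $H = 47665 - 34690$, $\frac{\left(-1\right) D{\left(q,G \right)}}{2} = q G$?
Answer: $- \frac{172541}{85394} \approx -2.0205$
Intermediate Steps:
$v = -183763$ ($v = 3 - 183766 = -183763$)
$D{\left(q,G \right)} = - 2 G q$ ($D{\left(q,G \right)} = - 2 q G = - 2 G q$)
$H = 12975$ ($H = 47665 - 34690 = 12975$)
$\frac{-277084 + D{\left(-493,631 \right)}}{H + v} = \frac{-277084 - 1262 \left(-493\right)}{12975 - 183763} = \frac{-277084 + 622166}{-170788} = 345082 \left(- \frac{1}{170788}\right) = - \frac{172541}{85394}$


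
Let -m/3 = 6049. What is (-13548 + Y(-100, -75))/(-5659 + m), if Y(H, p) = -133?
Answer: 13681/23806 ≈ 0.57469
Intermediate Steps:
m = -18147 (m = -3*6049 = -18147)
(-13548 + Y(-100, -75))/(-5659 + m) = (-13548 - 133)/(-5659 - 18147) = -13681/(-23806) = -13681*(-1/23806) = 13681/23806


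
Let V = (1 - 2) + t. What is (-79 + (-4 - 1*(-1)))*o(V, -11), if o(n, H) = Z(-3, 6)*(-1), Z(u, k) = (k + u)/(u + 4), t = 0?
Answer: 246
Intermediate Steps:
Z(u, k) = (k + u)/(4 + u)
V = -1 (V = (1 - 2) + 0 = -1 + 0 = -1)
o(n, H) = -3 (o(n, H) = ((6 - 3)/(4 - 3))*(-1) = (3/1)*(-1) = (1*3)*(-1) = 3*(-1) = -3)
(-79 + (-4 - 1*(-1)))*o(V, -11) = (-79 + (-4 - 1*(-1)))*(-3) = (-79 + (-4 + 1))*(-3) = (-79 - 3)*(-3) = -82*(-3) = 246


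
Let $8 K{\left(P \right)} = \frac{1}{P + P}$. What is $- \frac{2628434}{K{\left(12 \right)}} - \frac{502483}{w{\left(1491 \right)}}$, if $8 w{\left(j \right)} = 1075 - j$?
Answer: $- \frac{26241782573}{52} \approx -5.0465 \cdot 10^{8}$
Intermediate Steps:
$K{\left(P \right)} = \frac{1}{16 P}$ ($K{\left(P \right)} = \frac{1}{8 \left(P + P\right)} = \frac{1}{8 \cdot 2 P} = \frac{\frac{1}{2} \frac{1}{P}}{8} = \frac{1}{16 P}$)
$w{\left(j \right)} = \frac{1075}{8} - \frac{j}{8}$ ($w{\left(j \right)} = \frac{1075 - j}{8} = \frac{1075}{8} - \frac{j}{8}$)
$- \frac{2628434}{K{\left(12 \right)}} - \frac{502483}{w{\left(1491 \right)}} = - \frac{2628434}{\frac{1}{16} \cdot \frac{1}{12}} - \frac{502483}{\frac{1075}{8} - \frac{1491}{8}} = - 2628434 \frac{1}{\frac{1}{192}} - \frac{502483}{-52} = \left(-2628434\right) 192 - - \frac{502483}{52} = -504659328 + \frac{502483}{52} = - \frac{26241782573}{52}$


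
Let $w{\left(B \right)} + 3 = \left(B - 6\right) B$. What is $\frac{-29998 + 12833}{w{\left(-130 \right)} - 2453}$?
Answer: $- \frac{17165}{15224} \approx -1.1275$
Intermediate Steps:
$w{\left(B \right)} = -3 + B \left(-6 + B\right)$ ($w{\left(B \right)} = -3 + \left(B - 6\right) B = -3 + \left(-6 + B\right) B = -3 + B \left(-6 + B\right)$)
$\frac{-29998 + 12833}{w{\left(-130 \right)} - 2453} = \frac{-29998 + 12833}{\left(-3 + \left(-130\right)^{2} - -780\right) - 2453} = - \frac{17165}{\left(-3 + 16900 + 780\right) - 2453} = - \frac{17165}{17677 - 2453} = - \frac{17165}{15224}$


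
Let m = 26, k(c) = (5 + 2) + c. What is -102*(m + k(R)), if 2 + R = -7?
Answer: -2448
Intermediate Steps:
R = -9 (R = -2 - 7 = -9)
k(c) = 7 + c
-102*(m + k(R)) = -102*(26 + (7 - 9)) = -102*(26 - 2) = -102*24 = -2448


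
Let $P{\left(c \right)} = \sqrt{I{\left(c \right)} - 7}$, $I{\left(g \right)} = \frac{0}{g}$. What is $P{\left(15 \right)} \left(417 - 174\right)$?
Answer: $243 i \sqrt{7} \approx 642.92 i$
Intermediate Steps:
$I{\left(g \right)} = 0$
$P{\left(c \right)} = i \sqrt{7}$ ($P{\left(c \right)} = \sqrt{0 - 7} = \sqrt{-7} = i \sqrt{7}$)
$P{\left(15 \right)} \left(417 - 174\right) = i \sqrt{7} \left(417 - 174\right) = i \sqrt{7} \cdot 243 = 243 i \sqrt{7}$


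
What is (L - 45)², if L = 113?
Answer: 4624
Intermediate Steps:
(L - 45)² = (113 - 45)² = 68² = 4624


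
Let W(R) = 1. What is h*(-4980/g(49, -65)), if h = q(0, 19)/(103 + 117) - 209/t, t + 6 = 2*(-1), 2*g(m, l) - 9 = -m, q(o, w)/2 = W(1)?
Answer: 2863251/440 ≈ 6507.4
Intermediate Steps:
q(o, w) = 2 (q(o, w) = 2*1 = 2)
g(m, l) = 9/2 - m/2 (g(m, l) = 9/2 + (-m)/2 = 9/2 - m/2)
t = -8 (t = -6 + 2*(-1) = -6 - 2 = -8)
h = 11499/440 (h = 2/(103 + 117) - 209/(-8) = 2/220 - 209*(-1/8) = 2*(1/220) + 209/8 = 1/110 + 209/8 = 11499/440 ≈ 26.134)
h*(-4980/g(49, -65)) = 11499*(-4980/(9/2 - 1/2*49))/440 = 11499*(-4980/(9/2 - 49/2))/440 = 11499*(-4980/(-20))/440 = 11499*(-4980*(-1/20))/440 = (11499/440)*249 = 2863251/440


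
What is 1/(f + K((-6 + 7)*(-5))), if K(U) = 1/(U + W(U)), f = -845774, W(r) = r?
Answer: -10/8457741 ≈ -1.1823e-6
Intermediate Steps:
K(U) = 1/(2*U) (K(U) = 1/(U + U) = 1/(2*U))
1/(f + K((-6 + 7)*(-5))) = 1/(-845774 + 1/(2*(((-6 + 7)*(-5))))) = 1/(-845774 + 1/(2*((1*(-5))))) = 1/(-845774 + (1/2)/(-5)) = 1/(-845774 + (1/2)*(-1/5)) = 1/(-845774 - 1/10) = 1/(-8457741/10) = -10/8457741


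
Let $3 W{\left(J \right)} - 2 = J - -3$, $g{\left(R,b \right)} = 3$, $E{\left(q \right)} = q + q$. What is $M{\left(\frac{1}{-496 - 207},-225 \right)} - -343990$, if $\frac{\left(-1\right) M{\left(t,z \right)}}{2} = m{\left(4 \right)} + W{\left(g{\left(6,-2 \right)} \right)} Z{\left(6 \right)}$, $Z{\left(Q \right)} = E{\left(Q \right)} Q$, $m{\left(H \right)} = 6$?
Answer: $343594$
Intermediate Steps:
$E{\left(q \right)} = 2 q$
$W{\left(J \right)} = \frac{5}{3} + \frac{J}{3}$ ($W{\left(J \right)} = \frac{2}{3} + \frac{J - -3}{3} = \frac{2}{3} + \frac{J + 3}{3} = \frac{2}{3} + \frac{3 + J}{3} = \frac{2}{3} + \left(1 + \frac{J}{3}\right) = \frac{5}{3} + \frac{J}{3}$)
$Z{\left(Q \right)} = 2 Q^{2}$ ($Z{\left(Q \right)} = 2 Q Q = 2 Q^{2}$)
$M{\left(t,z \right)} = -396$ ($M{\left(t,z \right)} = - 2 \left(6 + \left(\frac{5}{3} + \frac{1}{3} \cdot 3\right) 2 \cdot 6^{2}\right) = - 2 \left(6 + \left(\frac{5}{3} + 1\right) 2 \cdot 36\right) = - 2 \left(6 + \frac{8}{3} \cdot 72\right) = - 2 \left(6 + 192\right) = \left(-2\right) 198 = -396$)
$M{\left(\frac{1}{-496 - 207},-225 \right)} - -343990 = -396 - -343990 = -396 + 343990 = 343594$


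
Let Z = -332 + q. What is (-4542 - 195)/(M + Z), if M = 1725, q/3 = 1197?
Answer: -4737/4984 ≈ -0.95044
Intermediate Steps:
q = 3591 (q = 3*1197 = 3591)
Z = 3259 (Z = -332 + 3591 = 3259)
(-4542 - 195)/(M + Z) = (-4542 - 195)/(1725 + 3259) = -4737/4984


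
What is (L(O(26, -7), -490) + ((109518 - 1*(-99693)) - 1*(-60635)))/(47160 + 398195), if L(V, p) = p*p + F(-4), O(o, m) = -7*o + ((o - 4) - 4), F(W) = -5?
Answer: 509941/445355 ≈ 1.1450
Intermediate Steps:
O(o, m) = -8 - 6*o (O(o, m) = -7*o + ((-4 + o) - 4) = -7*o + (-8 + o) = -8 - 6*o)
L(V, p) = -5 + p**2 (L(V, p) = p*p - 5 = p**2 - 5 = -5 + p**2)
(L(O(26, -7), -490) + ((109518 - 1*(-99693)) - 1*(-60635)))/(47160 + 398195) = ((-5 + (-490)**2) + ((109518 - 1*(-99693)) - 1*(-60635)))/(47160 + 398195) = ((-5 + 240100) + ((109518 + 99693) + 60635))/445355 = (240095 + (209211 + 60635))*(1/445355) = (240095 + 269846)*(1/445355) = 509941*(1/445355) = 509941/445355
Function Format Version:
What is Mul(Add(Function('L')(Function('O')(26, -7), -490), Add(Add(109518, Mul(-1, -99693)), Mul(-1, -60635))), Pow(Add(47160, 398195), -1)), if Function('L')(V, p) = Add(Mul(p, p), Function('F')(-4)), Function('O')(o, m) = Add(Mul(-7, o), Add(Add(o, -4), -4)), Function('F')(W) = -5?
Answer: Rational(509941, 445355) ≈ 1.1450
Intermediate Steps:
Function('O')(o, m) = Add(-8, Mul(-6, o)) (Function('O')(o, m) = Add(Mul(-7, o), Add(Add(-4, o), -4)) = Add(Mul(-7, o), Add(-8, o)) = Add(-8, Mul(-6, o)))
Function('L')(V, p) = Add(-5, Pow(p, 2)) (Function('L')(V, p) = Add(Mul(p, p), -5) = Add(Pow(p, 2), -5) = Add(-5, Pow(p, 2)))
Mul(Add(Function('L')(Function('O')(26, -7), -490), Add(Add(109518, Mul(-1, -99693)), Mul(-1, -60635))), Pow(Add(47160, 398195), -1)) = Mul(Add(Add(-5, Pow(-490, 2)), Add(Add(109518, Mul(-1, -99693)), Mul(-1, -60635))), Pow(Add(47160, 398195), -1)) = Mul(Add(Add(-5, 240100), Add(Add(109518, 99693), 60635)), Pow(445355, -1)) = Mul(Add(240095, Add(209211, 60635)), Rational(1, 445355)) = Mul(Add(240095, 269846), Rational(1, 445355)) = Mul(509941, Rational(1, 445355)) = Rational(509941, 445355)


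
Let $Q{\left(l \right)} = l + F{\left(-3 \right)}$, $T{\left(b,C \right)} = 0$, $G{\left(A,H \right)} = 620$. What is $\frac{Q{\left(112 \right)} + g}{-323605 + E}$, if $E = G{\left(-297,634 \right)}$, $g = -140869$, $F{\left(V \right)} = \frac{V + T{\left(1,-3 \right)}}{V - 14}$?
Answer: $\frac{2392866}{5490745} \approx 0.4358$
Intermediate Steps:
$F{\left(V \right)} = \frac{V}{-14 + V}$ ($F{\left(V \right)} = \frac{V + 0}{V - 14} = \frac{V}{-14 + V}$)
$E = 620$
$Q{\left(l \right)} = \frac{3}{17} + l$ ($Q{\left(l \right)} = l - \frac{3}{-14 - 3} = l - \frac{3}{-17} = l - - \frac{3}{17} = l + \frac{3}{17} = \frac{3}{17} + l$)
$\frac{Q{\left(112 \right)} + g}{-323605 + E} = \frac{\left(\frac{3}{17} + 112\right) - 140869}{-323605 + 620} = \frac{\frac{1907}{17} - 140869}{-322985} = \left(- \frac{2392866}{17}\right) \left(- \frac{1}{322985}\right) = \frac{2392866}{5490745}$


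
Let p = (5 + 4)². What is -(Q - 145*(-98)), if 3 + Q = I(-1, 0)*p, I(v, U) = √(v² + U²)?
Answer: -14288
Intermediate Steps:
p = 81 (p = 9² = 81)
I(v, U) = √(U² + v²)
Q = 78 (Q = -3 + √(0² + (-1)²)*81 = -3 + √(0 + 1)*81 = -3 + √1*81 = -3 + 1*81 = -3 + 81 = 78)
-(Q - 145*(-98)) = -(78 - 145*(-98)) = -(78 + 14210) = -1*14288 = -14288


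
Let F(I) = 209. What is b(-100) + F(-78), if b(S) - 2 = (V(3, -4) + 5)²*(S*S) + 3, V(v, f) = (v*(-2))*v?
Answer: 1690214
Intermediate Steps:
V(v, f) = -2*v² (V(v, f) = (-2*v)*v = -2*v²)
b(S) = 5 + 169*S² (b(S) = 2 + ((-2*3² + 5)²*(S*S) + 3) = 2 + ((-2*9 + 5)²*S² + 3) = 2 + ((-18 + 5)²*S² + 3) = 2 + ((-13)²*S² + 3) = 2 + (169*S² + 3) = 2 + (3 + 169*S²) = 5 + 169*S²)
b(-100) + F(-78) = (5 + 169*(-100)²) + 209 = (5 + 169*10000) + 209 = (5 + 1690000) + 209 = 1690005 + 209 = 1690214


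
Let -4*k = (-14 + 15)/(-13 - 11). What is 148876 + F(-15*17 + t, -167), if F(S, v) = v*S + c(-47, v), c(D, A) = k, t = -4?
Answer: 18444385/96 ≈ 1.9213e+5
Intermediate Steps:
k = 1/96 (k = -(-14 + 15)/(4*(-13 - 11)) = -1/(4*(-24)) = -(-1)/(4*24) = -1/4*(-1/24) = 1/96 ≈ 0.010417)
c(D, A) = 1/96
F(S, v) = 1/96 + S*v (F(S, v) = v*S + 1/96 = S*v + 1/96 = 1/96 + S*v)
148876 + F(-15*17 + t, -167) = 148876 + (1/96 + (-15*17 - 4)*(-167)) = 148876 + (1/96 + (-255 - 4)*(-167)) = 148876 + (1/96 - 259*(-167)) = 148876 + (1/96 + 43253) = 148876 + 4152289/96 = 18444385/96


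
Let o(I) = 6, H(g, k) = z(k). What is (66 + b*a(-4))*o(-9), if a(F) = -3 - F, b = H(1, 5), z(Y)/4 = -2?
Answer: 348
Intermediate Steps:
z(Y) = -8 (z(Y) = 4*(-2) = -8)
H(g, k) = -8
b = -8
(66 + b*a(-4))*o(-9) = (66 - 8*(-3 - 1*(-4)))*6 = (66 - 8*(-3 + 4))*6 = (66 - 8*1)*6 = (66 - 8)*6 = 58*6 = 348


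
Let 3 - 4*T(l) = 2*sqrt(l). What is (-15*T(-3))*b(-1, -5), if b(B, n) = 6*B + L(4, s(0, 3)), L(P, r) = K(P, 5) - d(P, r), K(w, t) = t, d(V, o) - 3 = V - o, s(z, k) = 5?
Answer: 135/4 - 45*I*sqrt(3)/2 ≈ 33.75 - 38.971*I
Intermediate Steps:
T(l) = 3/4 - sqrt(l)/2
d(V, o) = 3 + V - o (d(V, o) = 3 + (V - o) = 3 + V - o)
L(P, r) = 2 + r - P (L(P, r) = 5 - (3 + P - r) = 5 + (-3 + r - P) = 2 + r - P)
b(B, n) = 3 + 6*B (b(B, n) = 6*B + (2 + 5 - 1*4) = 6*B + (2 + 5 - 4) = 6*B + 3 = 3 + 6*B)
(-15*T(-3))*b(-1, -5) = (-15*(3/4 - I*sqrt(3)/2))*(3 + 6*(-1)) = (-15*(3/4 - I*sqrt(3)/2))*(3 - 6) = -15*(3/4 - I*sqrt(3)/2)*(-3) = (-45/4 + 15*I*sqrt(3)/2)*(-3) = 135/4 - 45*I*sqrt(3)/2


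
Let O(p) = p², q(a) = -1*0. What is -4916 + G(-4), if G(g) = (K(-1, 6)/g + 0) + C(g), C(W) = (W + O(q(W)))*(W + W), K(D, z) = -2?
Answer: -9767/2 ≈ -4883.5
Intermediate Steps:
q(a) = 0
C(W) = 2*W² (C(W) = (W + 0²)*(W + W) = (W + 0)*(2*W) = W*(2*W) = 2*W²)
G(g) = -2/g + 2*g² (G(g) = (-2/g + 0) + 2*g² = -2/g + 2*g²)
-4916 + G(-4) = -4916 + 2*(-1 + (-4)³)/(-4) = -4916 + 2*(-¼)*(-1 - 64) = -4916 + 2*(-¼)*(-65) = -4916 + 65/2 = -9767/2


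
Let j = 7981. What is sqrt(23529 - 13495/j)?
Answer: sqrt(1498603974374)/7981 ≈ 153.39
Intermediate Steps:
sqrt(23529 - 13495/j) = sqrt(23529 - 13495/7981) = sqrt(187771454/7981) = sqrt(1498603974374)/7981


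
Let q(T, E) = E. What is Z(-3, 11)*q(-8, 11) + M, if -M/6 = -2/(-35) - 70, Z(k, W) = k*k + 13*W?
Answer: 73208/35 ≈ 2091.7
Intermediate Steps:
Z(k, W) = k² + 13*W
M = 14688/35 (M = -6*(-2/(-35) - 70) = -6*(-2*(-1/35) - 70) = -6*(2/35 - 70) = -6*(-2448/35) = 14688/35 ≈ 419.66)
Z(-3, 11)*q(-8, 11) + M = ((-3)² + 13*11)*11 + 14688/35 = (9 + 143)*11 + 14688/35 = 152*11 + 14688/35 = 1672 + 14688/35 = 73208/35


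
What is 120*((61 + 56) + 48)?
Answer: 19800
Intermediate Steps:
120*((61 + 56) + 48) = 120*(117 + 48) = 120*165 = 19800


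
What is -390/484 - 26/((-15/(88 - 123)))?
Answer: -44629/726 ≈ -61.472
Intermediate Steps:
-390/484 - 26/((-15/(88 - 123))) = -390*1/484 - 26/((-15/(-35))) = -195/242 - 26/((-15*(-1/35))) = -195/242 - 26/3/7 = -195/242 - 26*7/3 = -195/242 - 182/3 = -44629/726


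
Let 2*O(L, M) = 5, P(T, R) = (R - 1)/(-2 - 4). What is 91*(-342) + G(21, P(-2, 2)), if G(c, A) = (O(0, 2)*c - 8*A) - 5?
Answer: -186439/6 ≈ -31073.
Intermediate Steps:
P(T, R) = 1/6 - R/6 (P(T, R) = (-1 + R)/(-6) = (-1 + R)*(-1/6) = 1/6 - R/6)
O(L, M) = 5/2 (O(L, M) = (1/2)*5 = 5/2)
G(c, A) = -5 - 8*A + 5*c/2 (G(c, A) = (5*c/2 - 8*A) - 5 = (-8*A + 5*c/2) - 5 = -5 - 8*A + 5*c/2)
91*(-342) + G(21, P(-2, 2)) = 91*(-342) + (-5 - 8*(1/6 - 1/6*2) + (5/2)*21) = -31122 + (-5 - 8*(1/6 - 1/3) + 105/2) = -31122 + (-5 - 8*(-1/6) + 105/2) = -31122 + (-5 + 4/3 + 105/2) = -31122 + 293/6 = -186439/6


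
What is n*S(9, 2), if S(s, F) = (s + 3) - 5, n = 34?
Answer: 238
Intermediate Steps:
S(s, F) = -2 + s (S(s, F) = (3 + s) - 5 = -2 + s)
n*S(9, 2) = 34*(-2 + 9) = 34*7 = 238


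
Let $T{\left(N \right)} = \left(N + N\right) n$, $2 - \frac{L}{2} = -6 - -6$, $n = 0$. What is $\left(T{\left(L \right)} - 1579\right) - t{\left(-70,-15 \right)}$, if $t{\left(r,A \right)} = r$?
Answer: $-1509$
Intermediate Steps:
$L = 4$ ($L = 4 - 2 \left(-6 - -6\right) = 4 - 2 \left(-6 + 6\right) = 4 - 0 = 4 + 0 = 4$)
$T{\left(N \right)} = 0$ ($T{\left(N \right)} = \left(N + N\right) 0 = 2 N 0 = 0$)
$\left(T{\left(L \right)} - 1579\right) - t{\left(-70,-15 \right)} = \left(0 - 1579\right) - -70 = \left(0 - 1579\right) + 70 = -1579 + 70 = -1509$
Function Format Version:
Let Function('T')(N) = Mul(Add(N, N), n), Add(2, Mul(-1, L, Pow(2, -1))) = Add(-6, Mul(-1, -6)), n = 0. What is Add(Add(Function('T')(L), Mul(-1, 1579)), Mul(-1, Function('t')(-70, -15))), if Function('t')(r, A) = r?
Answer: -1509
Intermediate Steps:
L = 4 (L = Add(4, Mul(-2, Add(-6, Mul(-1, -6)))) = Add(4, Mul(-2, Add(-6, 6))) = Add(4, Mul(-2, 0)) = Add(4, 0) = 4)
Function('T')(N) = 0 (Function('T')(N) = Mul(Add(N, N), 0) = Mul(Mul(2, N), 0) = 0)
Add(Add(Function('T')(L), Mul(-1, 1579)), Mul(-1, Function('t')(-70, -15))) = Add(Add(0, Mul(-1, 1579)), Mul(-1, -70)) = Add(Add(0, -1579), 70) = Add(-1579, 70) = -1509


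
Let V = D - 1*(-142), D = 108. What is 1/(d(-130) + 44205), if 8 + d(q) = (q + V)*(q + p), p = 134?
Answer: 1/44677 ≈ 2.2383e-5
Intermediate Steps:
V = 250 (V = 108 - 1*(-142) = 108 + 142 = 250)
d(q) = -8 + (134 + q)*(250 + q) (d(q) = -8 + (q + 250)*(q + 134) = -8 + (250 + q)*(134 + q) = -8 + (134 + q)*(250 + q))
1/(d(-130) + 44205) = 1/((33492 + (-130)² + 384*(-130)) + 44205) = 1/((33492 + 16900 - 49920) + 44205) = 1/(472 + 44205) = 1/44677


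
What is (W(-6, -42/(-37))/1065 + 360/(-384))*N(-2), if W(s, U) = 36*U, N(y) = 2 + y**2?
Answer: -566883/105080 ≈ -5.3948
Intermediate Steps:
(W(-6, -42/(-37))/1065 + 360/(-384))*N(-2) = ((36*(-42/(-37)))/1065 + 360/(-384))*(2 + (-2)**2) = ((36*(-42*(-1/37)))*(1/1065) + 360*(-1/384))*(2 + 4) = ((36*(42/37))*(1/1065) - 15/16)*6 = ((1512/37)*(1/1065) - 15/16)*6 = (504/13135 - 15/16)*6 = -188961/210160*6 = -566883/105080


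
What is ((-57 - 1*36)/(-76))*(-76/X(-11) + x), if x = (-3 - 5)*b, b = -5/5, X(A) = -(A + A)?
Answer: 2325/418 ≈ 5.5622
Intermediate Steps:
X(A) = -2*A
b = -1 (b = -5*⅕ = -1)
x = 8 (x = (-3 - 5)*(-1) = -8*(-1) = 8)
((-57 - 1*36)/(-76))*(-76/X(-11) + x) = ((-57 - 1*36)/(-76))*(-76/((-2*(-11))) + 8) = ((-57 - 36)*(-1/76))*(-76/22 + 8) = (-93*(-1/76))*(-76*1/22 + 8) = 93*(-38/11 + 8)/76 = (93/76)*(50/11) = 2325/418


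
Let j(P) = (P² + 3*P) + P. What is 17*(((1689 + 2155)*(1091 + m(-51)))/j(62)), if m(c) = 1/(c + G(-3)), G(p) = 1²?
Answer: 871131/50 ≈ 17423.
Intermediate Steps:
G(p) = 1
j(P) = P² + 4*P
m(c) = 1/(1 + c) (m(c) = 1/(c + 1) = 1/(1 + c))
17*(((1689 + 2155)*(1091 + m(-51)))/j(62)) = 17*(((1689 + 2155)*(1091 + 1/(1 - 51)))/((62*(4 + 62)))) = 17*((3844*(1091 + 1/(-50)))/((62*66))) = 17*((3844*(1091 - 1/50))/4092) = 17*((3844*(54549/50))*(1/4092)) = 17*((104843178/25)*(1/4092)) = 17*(51243/50) = 871131/50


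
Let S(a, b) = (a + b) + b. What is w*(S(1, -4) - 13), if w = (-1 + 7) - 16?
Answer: 200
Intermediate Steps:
w = -10 (w = 6 - 16 = -10)
S(a, b) = a + 2*b
w*(S(1, -4) - 13) = -10*((1 + 2*(-4)) - 13) = -10*((1 - 8) - 13) = -10*(-7 - 13) = -10*(-20) = 200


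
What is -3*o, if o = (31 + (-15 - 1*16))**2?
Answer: 0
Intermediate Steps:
o = 0 (o = (31 + (-15 - 16))**2 = (31 - 31)**2 = 0**2 = 0)
-3*o = -3*0 = 0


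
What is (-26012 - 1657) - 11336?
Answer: -39005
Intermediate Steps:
(-26012 - 1657) - 11336 = -27669 - 11336 = -39005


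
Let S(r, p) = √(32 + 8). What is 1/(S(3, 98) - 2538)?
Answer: -1269/3220702 - √10/3220702 ≈ -0.00039500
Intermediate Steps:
S(r, p) = 2*√10 (S(r, p) = √40 = 2*√10)
1/(S(3, 98) - 2538) = 1/(2*√10 - 2538) = 1/(-2538 + 2*√10)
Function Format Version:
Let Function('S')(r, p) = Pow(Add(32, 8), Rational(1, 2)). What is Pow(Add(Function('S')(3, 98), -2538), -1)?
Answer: Add(Rational(-1269, 3220702), Mul(Rational(-1, 3220702), Pow(10, Rational(1, 2)))) ≈ -0.00039500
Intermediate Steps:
Function('S')(r, p) = Mul(2, Pow(10, Rational(1, 2))) (Function('S')(r, p) = Pow(40, Rational(1, 2)) = Mul(2, Pow(10, Rational(1, 2))))
Pow(Add(Function('S')(3, 98), -2538), -1) = Pow(Add(Mul(2, Pow(10, Rational(1, 2))), -2538), -1) = Pow(Add(-2538, Mul(2, Pow(10, Rational(1, 2)))), -1)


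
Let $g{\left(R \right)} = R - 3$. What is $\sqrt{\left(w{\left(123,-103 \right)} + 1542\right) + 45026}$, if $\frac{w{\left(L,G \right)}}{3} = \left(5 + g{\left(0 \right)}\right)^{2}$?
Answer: $2 \sqrt{11645} \approx 215.82$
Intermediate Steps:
$g{\left(R \right)} = -3 + R$ ($g{\left(R \right)} = R - 3 = -3 + R$)
$w{\left(L,G \right)} = 12$ ($w{\left(L,G \right)} = 3 \left(5 + \left(-3 + 0\right)\right)^{2} = 3 \left(5 - 3\right)^{2} = 3 \cdot 2^{2} = 3 \cdot 4 = 12$)
$\sqrt{\left(w{\left(123,-103 \right)} + 1542\right) + 45026} = \sqrt{\left(12 + 1542\right) + 45026} = \sqrt{1554 + 45026} = \sqrt{46580} = 2 \sqrt{11645}$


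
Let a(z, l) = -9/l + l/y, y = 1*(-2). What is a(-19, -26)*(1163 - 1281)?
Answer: -20473/13 ≈ -1574.8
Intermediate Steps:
y = -2
a(z, l) = -9/l - l/2 (a(z, l) = -9/l + l/(-2) = -9/l + l*(-1/2) = -9/l - l/2)
a(-19, -26)*(1163 - 1281) = (-9/(-26) - 1/2*(-26))*(1163 - 1281) = (-9*(-1/26) + 13)*(-118) = (9/26 + 13)*(-118) = (347/26)*(-118) = -20473/13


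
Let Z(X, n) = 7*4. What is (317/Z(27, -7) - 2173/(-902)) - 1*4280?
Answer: -1314011/308 ≈ -4266.3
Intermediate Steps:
Z(X, n) = 28
(317/Z(27, -7) - 2173/(-902)) - 1*4280 = (317/28 - 2173/(-902)) - 1*4280 = (317*(1/28) - 2173*(-1/902)) - 4280 = (317/28 + 53/22) - 4280 = 4229/308 - 4280 = -1314011/308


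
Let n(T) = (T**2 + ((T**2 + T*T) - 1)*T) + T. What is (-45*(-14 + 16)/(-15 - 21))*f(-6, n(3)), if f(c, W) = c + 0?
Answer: -15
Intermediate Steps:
n(T) = T + T**2 + T*(-1 + 2*T**2) (n(T) = (T**2 + ((T**2 + T**2) - 1)*T) + T = (T**2 + (2*T**2 - 1)*T) + T = (T**2 + (-1 + 2*T**2)*T) + T = (T**2 + T*(-1 + 2*T**2)) + T = T + T**2 + T*(-1 + 2*T**2))
f(c, W) = c
(-45*(-14 + 16)/(-15 - 21))*f(-6, n(3)) = -45*(-14 + 16)/(-15 - 21)*(-6) = -90/(-36)*(-6) = -90*(-1)/36*(-6) = -45*(-1/18)*(-6) = (5/2)*(-6) = -15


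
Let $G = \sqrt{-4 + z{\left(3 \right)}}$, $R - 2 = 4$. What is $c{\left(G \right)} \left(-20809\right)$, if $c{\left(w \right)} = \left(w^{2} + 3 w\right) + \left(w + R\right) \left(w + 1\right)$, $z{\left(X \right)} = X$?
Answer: $-83236 - 208090 i \approx -83236.0 - 2.0809 \cdot 10^{5} i$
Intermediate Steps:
$R = 6$ ($R = 2 + 4 = 6$)
$G = i$ ($G = \sqrt{-4 + 3} = \sqrt{-1} = i \approx 1.0 i$)
$c{\left(w \right)} = w^{2} + 3 w + \left(1 + w\right) \left(6 + w\right)$ ($c{\left(w \right)} = \left(w^{2} + 3 w\right) + \left(w + 6\right) \left(w + 1\right) = \left(w^{2} + 3 w\right) + \left(6 + w\right) \left(1 + w\right) = \left(w^{2} + 3 w\right) + \left(1 + w\right) \left(6 + w\right) = w^{2} + 3 w + \left(1 + w\right) \left(6 + w\right)$)
$c{\left(G \right)} \left(-20809\right) = \left(6 + 2 i^{2} + 10 i\right) \left(-20809\right) = \left(6 + 2 \left(-1\right) + 10 i\right) \left(-20809\right) = \left(6 - 2 + 10 i\right) \left(-20809\right) = \left(4 + 10 i\right) \left(-20809\right) = -83236 - 208090 i$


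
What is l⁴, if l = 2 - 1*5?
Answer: 81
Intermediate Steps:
l = -3 (l = 2 - 5 = -3)
l⁴ = (-3)⁴ = 81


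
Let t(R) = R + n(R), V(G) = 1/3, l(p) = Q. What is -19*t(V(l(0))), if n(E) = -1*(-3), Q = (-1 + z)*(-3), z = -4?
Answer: -190/3 ≈ -63.333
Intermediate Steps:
Q = 15 (Q = (-1 - 4)*(-3) = -5*(-3) = 15)
l(p) = 15
V(G) = ⅓
n(E) = 3
t(R) = 3 + R (t(R) = R + 3 = 3 + R)
-19*t(V(l(0))) = -19*(3 + ⅓) = -19*10/3 = -190/3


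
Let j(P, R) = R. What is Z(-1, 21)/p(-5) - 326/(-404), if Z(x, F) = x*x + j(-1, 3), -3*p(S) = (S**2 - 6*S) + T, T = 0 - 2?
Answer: 6215/10706 ≈ 0.58052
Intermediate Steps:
T = -2
p(S) = 2/3 + 2*S - S**2/3 (p(S) = -((S**2 - 6*S) - 2)/3 = -(-2 + S**2 - 6*S)/3 = 2/3 + 2*S - S**2/3)
Z(x, F) = 3 + x**2 (Z(x, F) = x*x + 3 = x**2 + 3 = 3 + x**2)
Z(-1, 21)/p(-5) - 326/(-404) = (3 + (-1)**2)/(2/3 + 2*(-5) - 1/3*(-5)**2) - 326/(-404) = (3 + 1)/(2/3 - 10 - 1/3*25) - 326*(-1/404) = 4/(2/3 - 10 - 25/3) + 163/202 = 4/(-53/3) + 163/202 = 4*(-3/53) + 163/202 = -12/53 + 163/202 = 6215/10706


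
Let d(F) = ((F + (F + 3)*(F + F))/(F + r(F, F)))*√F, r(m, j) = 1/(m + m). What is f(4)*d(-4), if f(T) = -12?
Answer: 256*I/11 ≈ 23.273*I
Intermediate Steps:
r(m, j) = 1/(2*m)
d(F) = √F*(F + 2*F*(3 + F))/(F + 1/(2*F)) (d(F) = ((F + (F + 3)*(F + F))/(F + 1/(2*F)))*√F = ((F + (3 + F)*(2*F))/(F + 1/(2*F)))*√F = ((F + 2*F*(3 + F))/(F + 1/(2*F)))*√F = √F*(F + 2*F*(3 + F))/(F + 1/(2*F)))
f(4)*d(-4) = -12*(-4)^(5/2)*(14 + 4*(-4))/(1 + 2*(-4)²) = -12*32*I*(14 - 16)/(1 + 2*16) = -12*32*I*(-2)/(1 + 32) = -12*32*I*(-2)/33 = -(-256)*I/11 = 256*I/11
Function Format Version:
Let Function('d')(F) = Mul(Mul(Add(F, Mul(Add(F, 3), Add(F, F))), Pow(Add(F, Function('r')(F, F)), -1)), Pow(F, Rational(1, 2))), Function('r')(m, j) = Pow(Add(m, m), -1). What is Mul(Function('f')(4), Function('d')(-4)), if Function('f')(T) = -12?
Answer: Mul(Rational(256, 11), I) ≈ Mul(23.273, I)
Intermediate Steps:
Function('r')(m, j) = Mul(Rational(1, 2), Pow(m, -1)) (Function('r')(m, j) = Pow(Mul(2, m), -1) = Mul(Rational(1, 2), Pow(m, -1)))
Function('d')(F) = Mul(Pow(F, Rational(1, 2)), Pow(Add(F, Mul(Rational(1, 2), Pow(F, -1))), -1), Add(F, Mul(2, F, Add(3, F)))) (Function('d')(F) = Mul(Mul(Add(F, Mul(Add(F, 3), Add(F, F))), Pow(Add(F, Mul(Rational(1, 2), Pow(F, -1))), -1)), Pow(F, Rational(1, 2))) = Mul(Mul(Add(F, Mul(Add(3, F), Mul(2, F))), Pow(Add(F, Mul(Rational(1, 2), Pow(F, -1))), -1)), Pow(F, Rational(1, 2))) = Mul(Mul(Add(F, Mul(2, F, Add(3, F))), Pow(Add(F, Mul(Rational(1, 2), Pow(F, -1))), -1)), Pow(F, Rational(1, 2))) = Mul(Mul(Pow(Add(F, Mul(Rational(1, 2), Pow(F, -1))), -1), Add(F, Mul(2, F, Add(3, F)))), Pow(F, Rational(1, 2))) = Mul(Pow(F, Rational(1, 2)), Pow(Add(F, Mul(Rational(1, 2), Pow(F, -1))), -1), Add(F, Mul(2, F, Add(3, F)))))
Mul(Function('f')(4), Function('d')(-4)) = Mul(-12, Mul(Pow(-4, Rational(5, 2)), Pow(Add(1, Mul(2, Pow(-4, 2))), -1), Add(14, Mul(4, -4)))) = Mul(-12, Mul(Mul(32, I), Pow(Add(1, Mul(2, 16)), -1), Add(14, -16))) = Mul(-12, Mul(Mul(32, I), Pow(Add(1, 32), -1), -2)) = Mul(-12, Mul(Mul(32, I), Pow(33, -1), -2)) = Mul(-12, Mul(Mul(32, I), Rational(1, 33), -2)) = Mul(-12, Mul(Rational(-64, 33), I)) = Mul(Rational(256, 11), I)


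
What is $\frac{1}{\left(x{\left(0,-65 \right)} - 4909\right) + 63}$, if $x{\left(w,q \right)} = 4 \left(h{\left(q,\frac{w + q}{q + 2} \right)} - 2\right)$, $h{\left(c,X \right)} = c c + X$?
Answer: $\frac{63}{759158} \approx 8.2987 \cdot 10^{-5}$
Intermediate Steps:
$h{\left(c,X \right)} = X + c^{2}$ ($h{\left(c,X \right)} = c^{2} + X = X + c^{2}$)
$x{\left(w,q \right)} = -8 + 4 q^{2} + \frac{4 \left(q + w\right)}{2 + q}$ ($x{\left(w,q \right)} = 4 \left(\left(\frac{w + q}{q + 2} + q^{2}\right) - 2\right) = 4 \left(\left(\frac{q + w}{2 + q} + q^{2}\right) - 2\right) = 4 \left(\left(q^{2} + \frac{q + w}{2 + q}\right) - 2\right) = 4 \left(-2 + q^{2} + \frac{q + w}{2 + q}\right) = -8 + 4 q^{2} + \frac{4 \left(q + w\right)}{2 + q}$)
$\frac{1}{\left(x{\left(0,-65 \right)} - 4909\right) + 63} = \frac{1}{\left(\frac{4 \left(-4 + 0 - -65 + \left(-65\right)^{2} \left(2 - 65\right)\right)}{2 - 65} - 4909\right) + 63} = \frac{1}{\left(\frac{4 \left(-4 + 0 + 65 + 4225 \left(-63\right)\right)}{-63} - 4909\right) + 63} = \frac{1}{\left(4 \left(- \frac{1}{63}\right) \left(-4 + 0 + 65 - 266175\right) - 4909\right) + 63} = \frac{1}{\left(4 \left(- \frac{1}{63}\right) \left(-266114\right) - 4909\right) + 63} = \frac{1}{\left(\frac{1064456}{63} - 4909\right) + 63} = \frac{1}{\frac{755189}{63} + 63} = \frac{1}{\frac{759158}{63}} = \frac{63}{759158}$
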